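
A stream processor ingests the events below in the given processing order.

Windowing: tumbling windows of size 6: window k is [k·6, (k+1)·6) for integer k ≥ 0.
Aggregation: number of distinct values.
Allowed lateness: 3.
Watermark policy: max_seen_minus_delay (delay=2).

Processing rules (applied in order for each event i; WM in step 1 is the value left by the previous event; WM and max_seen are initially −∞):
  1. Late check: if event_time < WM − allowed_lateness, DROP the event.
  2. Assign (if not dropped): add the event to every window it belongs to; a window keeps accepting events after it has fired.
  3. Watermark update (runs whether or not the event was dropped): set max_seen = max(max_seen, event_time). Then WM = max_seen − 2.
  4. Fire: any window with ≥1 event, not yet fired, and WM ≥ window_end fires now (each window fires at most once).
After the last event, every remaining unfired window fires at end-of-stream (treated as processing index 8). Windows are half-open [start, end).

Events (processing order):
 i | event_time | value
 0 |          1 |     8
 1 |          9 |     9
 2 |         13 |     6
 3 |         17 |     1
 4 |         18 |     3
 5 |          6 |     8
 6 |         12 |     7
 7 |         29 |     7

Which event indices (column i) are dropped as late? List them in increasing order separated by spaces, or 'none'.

5 6

i=0 t=1 v=8: → [0,6); WM=-1
i=1 t=9 v=9: → [6,12); WM=7; [0,6) fires=1
i=2 t=13 v=6: → [12,18); WM=11
i=3 t=17 v=1: → [12,18); WM=15; [6,12) fires=1
i=4 t=18 v=3: → [18,24); WM=16
i=5 t=6 v=8: DROP (t<16-3); WM=16
i=6 t=12 v=7: DROP (t<16-3); WM=16
i=7 t=29 v=7: → [24,30); WM=27; [12,18) fires=2 [18,24) fires=1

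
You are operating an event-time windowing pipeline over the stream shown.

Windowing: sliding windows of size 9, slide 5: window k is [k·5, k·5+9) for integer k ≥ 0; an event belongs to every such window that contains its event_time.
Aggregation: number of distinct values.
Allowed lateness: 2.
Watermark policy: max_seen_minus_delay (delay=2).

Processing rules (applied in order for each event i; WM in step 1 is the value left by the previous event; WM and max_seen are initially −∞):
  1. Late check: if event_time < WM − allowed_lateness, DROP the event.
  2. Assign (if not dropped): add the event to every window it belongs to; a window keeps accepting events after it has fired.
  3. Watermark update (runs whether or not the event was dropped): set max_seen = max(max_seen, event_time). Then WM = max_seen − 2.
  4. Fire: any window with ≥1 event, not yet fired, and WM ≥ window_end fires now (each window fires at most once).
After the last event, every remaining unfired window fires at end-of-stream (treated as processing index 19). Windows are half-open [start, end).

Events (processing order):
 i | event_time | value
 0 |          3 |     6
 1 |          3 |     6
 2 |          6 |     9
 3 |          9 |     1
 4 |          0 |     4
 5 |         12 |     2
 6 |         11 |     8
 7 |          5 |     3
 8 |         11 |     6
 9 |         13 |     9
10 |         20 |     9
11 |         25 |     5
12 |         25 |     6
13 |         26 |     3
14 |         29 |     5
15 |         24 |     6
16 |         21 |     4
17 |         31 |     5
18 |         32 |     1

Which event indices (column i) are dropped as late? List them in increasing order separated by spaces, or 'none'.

i=0 t=3 v=6: → [0,9); WM=1
i=1 t=3 v=6: → [0,9); WM=1
i=2 t=6 v=9: → [5,14),[0,9); WM=4
i=3 t=9 v=1: → [5,14); WM=7
i=4 t=0 v=4: DROP (t<7-2); WM=7
i=5 t=12 v=2: → [10,19),[5,14); WM=10; [0,9) fires=2
i=6 t=11 v=8: → [10,19),[5,14); WM=10
i=7 t=5 v=3: DROP (t<10-2); WM=10
i=8 t=11 v=6: → [10,19),[5,14); WM=10
i=9 t=13 v=9: → [10,19),[5,14); WM=11
i=10 t=20 v=9: → [20,29),[15,24); WM=18; [5,14) fires=5
i=11 t=25 v=5: → [25,34),[20,29); WM=23; [10,19) fires=4
i=12 t=25 v=6: → [25,34),[20,29); WM=23
i=13 t=26 v=3: → [25,34),[20,29); WM=24; [15,24) fires=1
i=14 t=29 v=5: → [25,34); WM=27
i=15 t=24 v=6: DROP (t<27-2); WM=27
i=16 t=21 v=4: DROP (t<27-2); WM=27
i=17 t=31 v=5: → [30,39),[25,34); WM=29; [20,29) fires=4
i=18 t=32 v=1: → [30,39),[25,34); WM=30

4 7 15 16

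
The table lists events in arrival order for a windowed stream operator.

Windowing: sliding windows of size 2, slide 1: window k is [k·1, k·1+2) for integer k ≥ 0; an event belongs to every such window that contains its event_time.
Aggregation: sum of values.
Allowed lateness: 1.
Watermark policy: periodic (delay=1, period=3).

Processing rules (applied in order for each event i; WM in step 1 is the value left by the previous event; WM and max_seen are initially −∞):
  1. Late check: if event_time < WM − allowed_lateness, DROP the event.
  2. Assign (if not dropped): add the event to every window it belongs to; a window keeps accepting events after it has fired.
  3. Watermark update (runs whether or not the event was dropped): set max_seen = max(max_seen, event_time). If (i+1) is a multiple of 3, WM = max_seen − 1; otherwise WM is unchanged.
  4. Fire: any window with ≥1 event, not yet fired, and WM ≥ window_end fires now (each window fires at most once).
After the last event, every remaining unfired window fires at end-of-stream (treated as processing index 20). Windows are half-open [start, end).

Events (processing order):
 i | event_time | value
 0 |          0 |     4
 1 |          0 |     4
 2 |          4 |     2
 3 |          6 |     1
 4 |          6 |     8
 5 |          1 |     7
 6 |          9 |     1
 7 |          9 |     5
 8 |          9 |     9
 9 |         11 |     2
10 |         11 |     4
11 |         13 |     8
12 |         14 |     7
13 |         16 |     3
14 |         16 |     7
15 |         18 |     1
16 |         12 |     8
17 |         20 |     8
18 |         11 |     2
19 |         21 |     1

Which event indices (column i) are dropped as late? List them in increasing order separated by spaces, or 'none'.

5 16 18

i=0 t=0 v=4: → [0,2); WM=−∞
i=1 t=0 v=4: → [0,2); WM=−∞
i=2 t=4 v=2: → [4,6),[3,5); WM=3; [0,2) fires=8
i=3 t=6 v=1: → [6,8),[5,7); WM=3
i=4 t=6 v=8: → [6,8),[5,7); WM=3
i=5 t=1 v=7: DROP (t<3-1); WM=5; [3,5) fires=2
i=6 t=9 v=1: → [9,11),[8,10); WM=5
i=7 t=9 v=5: → [9,11),[8,10); WM=5
i=8 t=9 v=9: → [9,11),[8,10); WM=8; [4,6) fires=2 [5,7) fires=9 [6,8) fires=9
i=9 t=11 v=2: → [11,13),[10,12); WM=8
i=10 t=11 v=4: → [11,13),[10,12); WM=8
i=11 t=13 v=8: → [13,15),[12,14); WM=12; [8,10) fires=15 [9,11) fires=15 [10,12) fires=6
i=12 t=14 v=7: → [14,16),[13,15); WM=12
i=13 t=16 v=3: → [16,18),[15,17); WM=12
i=14 t=16 v=7: → [16,18),[15,17); WM=15; [11,13) fires=6 [12,14) fires=8 [13,15) fires=15
i=15 t=18 v=1: → [18,20),[17,19); WM=15
i=16 t=12 v=8: DROP (t<15-1); WM=15
i=17 t=20 v=8: → [20,22),[19,21); WM=19; [14,16) fires=7 [15,17) fires=10 [16,18) fires=10 [17,19) fires=1
i=18 t=11 v=2: DROP (t<19-1); WM=19
i=19 t=21 v=1: → [21,23),[20,22); WM=19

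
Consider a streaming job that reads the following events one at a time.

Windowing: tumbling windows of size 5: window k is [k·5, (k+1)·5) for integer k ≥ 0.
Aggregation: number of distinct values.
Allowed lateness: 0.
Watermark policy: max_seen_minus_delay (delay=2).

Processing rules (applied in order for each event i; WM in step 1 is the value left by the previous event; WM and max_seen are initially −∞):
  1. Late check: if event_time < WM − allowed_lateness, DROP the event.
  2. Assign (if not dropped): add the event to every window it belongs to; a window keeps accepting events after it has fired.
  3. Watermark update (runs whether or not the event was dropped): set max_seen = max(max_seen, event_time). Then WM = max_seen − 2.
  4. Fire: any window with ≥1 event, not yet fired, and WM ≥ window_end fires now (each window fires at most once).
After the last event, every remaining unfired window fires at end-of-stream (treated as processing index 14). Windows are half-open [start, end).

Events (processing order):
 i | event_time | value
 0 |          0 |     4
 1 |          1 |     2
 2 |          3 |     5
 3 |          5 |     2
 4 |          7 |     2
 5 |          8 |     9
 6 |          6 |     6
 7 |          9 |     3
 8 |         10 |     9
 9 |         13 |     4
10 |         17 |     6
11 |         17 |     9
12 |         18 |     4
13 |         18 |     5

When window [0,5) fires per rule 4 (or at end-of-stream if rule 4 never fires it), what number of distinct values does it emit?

3

i=0 t=0 v=4: → [0,5); WM=-2
i=1 t=1 v=2: → [0,5); WM=-1
i=2 t=3 v=5: → [0,5); WM=1
i=3 t=5 v=2: → [5,10); WM=3
i=4 t=7 v=2: → [5,10); WM=5; [0,5) fires=3
i=5 t=8 v=9: → [5,10); WM=6
i=6 t=6 v=6: → [5,10); WM=6
i=7 t=9 v=3: → [5,10); WM=7
i=8 t=10 v=9: → [10,15); WM=8
i=9 t=13 v=4: → [10,15); WM=11; [5,10) fires=4
i=10 t=17 v=6: → [15,20); WM=15; [10,15) fires=2
i=11 t=17 v=9: → [15,20); WM=15
i=12 t=18 v=4: → [15,20); WM=16
i=13 t=18 v=5: → [15,20); WM=16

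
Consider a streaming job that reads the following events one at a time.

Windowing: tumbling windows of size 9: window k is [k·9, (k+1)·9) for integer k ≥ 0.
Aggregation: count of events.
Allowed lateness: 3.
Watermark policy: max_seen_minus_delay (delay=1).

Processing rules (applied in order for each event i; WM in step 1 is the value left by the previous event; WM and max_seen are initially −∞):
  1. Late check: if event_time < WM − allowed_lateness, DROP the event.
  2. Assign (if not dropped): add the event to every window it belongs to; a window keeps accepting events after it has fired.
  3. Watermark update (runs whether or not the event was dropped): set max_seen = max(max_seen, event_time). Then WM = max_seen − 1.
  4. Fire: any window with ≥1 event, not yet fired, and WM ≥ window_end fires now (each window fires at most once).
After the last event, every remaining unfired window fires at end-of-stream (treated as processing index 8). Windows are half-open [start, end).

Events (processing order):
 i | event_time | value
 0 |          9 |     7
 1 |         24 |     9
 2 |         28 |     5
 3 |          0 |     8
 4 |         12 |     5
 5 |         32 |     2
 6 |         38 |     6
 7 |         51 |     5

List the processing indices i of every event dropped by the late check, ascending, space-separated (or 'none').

i=0 t=9 v=7: → [9,18); WM=8
i=1 t=24 v=9: → [18,27); WM=23; [9,18) fires=1
i=2 t=28 v=5: → [27,36); WM=27; [18,27) fires=1
i=3 t=0 v=8: DROP (t<27-3); WM=27
i=4 t=12 v=5: DROP (t<27-3); WM=27
i=5 t=32 v=2: → [27,36); WM=31
i=6 t=38 v=6: → [36,45); WM=37; [27,36) fires=2
i=7 t=51 v=5: → [45,54); WM=50; [36,45) fires=1

3 4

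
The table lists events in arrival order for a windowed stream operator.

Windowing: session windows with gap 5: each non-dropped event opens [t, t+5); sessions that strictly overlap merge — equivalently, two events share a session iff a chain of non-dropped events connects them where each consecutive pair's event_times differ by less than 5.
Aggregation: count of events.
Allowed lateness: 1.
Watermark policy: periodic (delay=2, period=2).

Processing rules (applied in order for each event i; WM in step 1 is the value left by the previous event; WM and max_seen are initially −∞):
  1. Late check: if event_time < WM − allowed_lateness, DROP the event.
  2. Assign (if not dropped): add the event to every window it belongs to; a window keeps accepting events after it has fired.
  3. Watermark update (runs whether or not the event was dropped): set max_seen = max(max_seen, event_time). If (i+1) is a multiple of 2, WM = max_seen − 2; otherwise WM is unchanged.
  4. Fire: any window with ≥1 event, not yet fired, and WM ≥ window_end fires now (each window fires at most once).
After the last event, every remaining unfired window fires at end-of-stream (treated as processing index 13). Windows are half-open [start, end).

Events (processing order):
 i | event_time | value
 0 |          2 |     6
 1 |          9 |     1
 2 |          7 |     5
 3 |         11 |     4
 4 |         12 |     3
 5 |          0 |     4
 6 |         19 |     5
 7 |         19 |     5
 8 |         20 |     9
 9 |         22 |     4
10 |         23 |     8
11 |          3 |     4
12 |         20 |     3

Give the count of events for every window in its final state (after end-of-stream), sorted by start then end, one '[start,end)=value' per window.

i=0 t=2 v=6: → [2,7); WM=−∞
i=1 t=9 v=1: → [9,14); WM=7
i=2 t=7 v=5: → [7,14); WM=7
i=3 t=11 v=4: → [7,16); WM=9
i=4 t=12 v=3: → [7,17); WM=9
i=5 t=0 v=4: DROP (t<9-1); WM=10
i=6 t=19 v=5: → [19,24); WM=10
i=7 t=19 v=5: → [19,24); WM=17
i=8 t=20 v=9: → [19,25); WM=17
i=9 t=22 v=4: → [19,27); WM=20
i=10 t=23 v=8: → [19,28); WM=20
i=11 t=3 v=4: DROP (t<20-1); WM=21
i=12 t=20 v=3: → [19,28); WM=21

[2,7)=1 [7,17)=4 [19,28)=6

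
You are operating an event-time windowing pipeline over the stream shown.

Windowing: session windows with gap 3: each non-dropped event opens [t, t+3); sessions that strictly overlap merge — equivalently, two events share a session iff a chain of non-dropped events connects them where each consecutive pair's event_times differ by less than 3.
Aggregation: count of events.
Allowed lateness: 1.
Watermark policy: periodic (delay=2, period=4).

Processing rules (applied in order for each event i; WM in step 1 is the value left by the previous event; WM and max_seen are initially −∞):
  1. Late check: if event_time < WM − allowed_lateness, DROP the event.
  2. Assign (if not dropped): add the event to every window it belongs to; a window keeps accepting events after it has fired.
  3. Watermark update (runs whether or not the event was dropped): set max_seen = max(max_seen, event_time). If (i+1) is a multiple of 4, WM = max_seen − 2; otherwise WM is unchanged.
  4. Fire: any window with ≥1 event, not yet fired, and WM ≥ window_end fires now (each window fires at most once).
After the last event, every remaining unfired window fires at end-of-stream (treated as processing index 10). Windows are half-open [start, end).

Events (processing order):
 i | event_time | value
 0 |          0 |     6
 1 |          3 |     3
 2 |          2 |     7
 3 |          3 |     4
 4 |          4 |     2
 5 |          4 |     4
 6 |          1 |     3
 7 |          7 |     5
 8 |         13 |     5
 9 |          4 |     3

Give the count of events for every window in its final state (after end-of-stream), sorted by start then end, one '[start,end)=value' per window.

i=0 t=0 v=6: → [0,3); WM=−∞
i=1 t=3 v=3: → [3,6); WM=−∞
i=2 t=2 v=7: → [0,6); WM=−∞
i=3 t=3 v=4: → [0,6); WM=1
i=4 t=4 v=2: → [0,7); WM=1
i=5 t=4 v=4: → [0,7); WM=1
i=6 t=1 v=3: → [0,7); WM=1
i=7 t=7 v=5: → [7,10); WM=5
i=8 t=13 v=5: → [13,16); WM=5
i=9 t=4 v=3: → [0,7); WM=5

[0,7)=8 [7,10)=1 [13,16)=1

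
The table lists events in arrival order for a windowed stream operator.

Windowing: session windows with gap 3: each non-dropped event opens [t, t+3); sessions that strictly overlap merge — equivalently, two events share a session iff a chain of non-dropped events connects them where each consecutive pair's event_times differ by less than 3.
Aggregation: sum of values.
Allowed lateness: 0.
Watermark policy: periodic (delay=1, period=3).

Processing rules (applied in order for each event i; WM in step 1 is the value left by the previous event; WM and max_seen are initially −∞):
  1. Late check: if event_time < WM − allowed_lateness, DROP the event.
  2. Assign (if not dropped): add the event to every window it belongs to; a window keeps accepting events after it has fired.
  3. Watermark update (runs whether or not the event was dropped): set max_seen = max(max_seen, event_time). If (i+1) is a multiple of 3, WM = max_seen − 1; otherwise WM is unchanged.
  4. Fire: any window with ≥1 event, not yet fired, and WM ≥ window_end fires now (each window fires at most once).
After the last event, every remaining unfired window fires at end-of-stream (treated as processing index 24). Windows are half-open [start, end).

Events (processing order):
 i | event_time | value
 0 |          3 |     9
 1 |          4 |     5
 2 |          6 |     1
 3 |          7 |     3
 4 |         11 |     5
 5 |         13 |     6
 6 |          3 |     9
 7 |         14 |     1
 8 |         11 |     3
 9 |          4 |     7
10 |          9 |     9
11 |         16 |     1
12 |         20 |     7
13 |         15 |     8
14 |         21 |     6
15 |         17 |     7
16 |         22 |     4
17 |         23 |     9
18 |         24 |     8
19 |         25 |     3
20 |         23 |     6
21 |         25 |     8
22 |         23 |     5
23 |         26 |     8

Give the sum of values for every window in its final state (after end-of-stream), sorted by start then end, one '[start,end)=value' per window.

[3,10)=18 [11,19)=21 [20,29)=59

i=0 t=3 v=9: → [3,6); WM=−∞
i=1 t=4 v=5: → [3,7); WM=−∞
i=2 t=6 v=1: → [3,9); WM=5
i=3 t=7 v=3: → [3,10); WM=5
i=4 t=11 v=5: → [11,14); WM=5
i=5 t=13 v=6: → [11,16); WM=12
i=6 t=3 v=9: DROP (t<12-0); WM=12
i=7 t=14 v=1: → [11,17); WM=12
i=8 t=11 v=3: DROP (t<12-0); WM=13
i=9 t=4 v=7: DROP (t<13-0); WM=13
i=10 t=9 v=9: DROP (t<13-0); WM=13
i=11 t=16 v=1: → [11,19); WM=15
i=12 t=20 v=7: → [20,23); WM=15
i=13 t=15 v=8: → [11,19); WM=15
i=14 t=21 v=6: → [20,24); WM=20
i=15 t=17 v=7: DROP (t<20-0); WM=20
i=16 t=22 v=4: → [20,25); WM=20
i=17 t=23 v=9: → [20,26); WM=22
i=18 t=24 v=8: → [20,27); WM=22
i=19 t=25 v=3: → [20,28); WM=22
i=20 t=23 v=6: → [20,28); WM=24
i=21 t=25 v=8: → [20,28); WM=24
i=22 t=23 v=5: DROP (t<24-0); WM=24
i=23 t=26 v=8: → [20,29); WM=25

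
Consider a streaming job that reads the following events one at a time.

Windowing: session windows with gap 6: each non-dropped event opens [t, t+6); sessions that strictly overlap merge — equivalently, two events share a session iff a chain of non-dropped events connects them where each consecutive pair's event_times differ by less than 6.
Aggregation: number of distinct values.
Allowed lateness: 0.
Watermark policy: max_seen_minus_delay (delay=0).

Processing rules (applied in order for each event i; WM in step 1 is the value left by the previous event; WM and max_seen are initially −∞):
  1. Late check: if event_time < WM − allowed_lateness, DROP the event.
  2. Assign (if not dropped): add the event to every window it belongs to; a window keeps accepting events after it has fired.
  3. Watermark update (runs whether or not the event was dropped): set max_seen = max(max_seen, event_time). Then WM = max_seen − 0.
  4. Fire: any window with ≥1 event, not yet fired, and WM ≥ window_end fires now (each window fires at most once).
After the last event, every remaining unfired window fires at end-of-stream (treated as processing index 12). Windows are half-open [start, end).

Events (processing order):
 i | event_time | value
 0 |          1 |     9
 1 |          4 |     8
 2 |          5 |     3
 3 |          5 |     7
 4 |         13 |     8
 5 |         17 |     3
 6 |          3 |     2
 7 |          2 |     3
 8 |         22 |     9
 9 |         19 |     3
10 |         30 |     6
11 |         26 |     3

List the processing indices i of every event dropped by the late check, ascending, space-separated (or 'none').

6 7 9 11

i=0 t=1 v=9: → [1,7); WM=1
i=1 t=4 v=8: → [1,10); WM=4
i=2 t=5 v=3: → [1,11); WM=5
i=3 t=5 v=7: → [1,11); WM=5
i=4 t=13 v=8: → [13,19); WM=13
i=5 t=17 v=3: → [13,23); WM=17
i=6 t=3 v=2: DROP (t<17-0); WM=17
i=7 t=2 v=3: DROP (t<17-0); WM=17
i=8 t=22 v=9: → [13,28); WM=22
i=9 t=19 v=3: DROP (t<22-0); WM=22
i=10 t=30 v=6: → [30,36); WM=30
i=11 t=26 v=3: DROP (t<30-0); WM=30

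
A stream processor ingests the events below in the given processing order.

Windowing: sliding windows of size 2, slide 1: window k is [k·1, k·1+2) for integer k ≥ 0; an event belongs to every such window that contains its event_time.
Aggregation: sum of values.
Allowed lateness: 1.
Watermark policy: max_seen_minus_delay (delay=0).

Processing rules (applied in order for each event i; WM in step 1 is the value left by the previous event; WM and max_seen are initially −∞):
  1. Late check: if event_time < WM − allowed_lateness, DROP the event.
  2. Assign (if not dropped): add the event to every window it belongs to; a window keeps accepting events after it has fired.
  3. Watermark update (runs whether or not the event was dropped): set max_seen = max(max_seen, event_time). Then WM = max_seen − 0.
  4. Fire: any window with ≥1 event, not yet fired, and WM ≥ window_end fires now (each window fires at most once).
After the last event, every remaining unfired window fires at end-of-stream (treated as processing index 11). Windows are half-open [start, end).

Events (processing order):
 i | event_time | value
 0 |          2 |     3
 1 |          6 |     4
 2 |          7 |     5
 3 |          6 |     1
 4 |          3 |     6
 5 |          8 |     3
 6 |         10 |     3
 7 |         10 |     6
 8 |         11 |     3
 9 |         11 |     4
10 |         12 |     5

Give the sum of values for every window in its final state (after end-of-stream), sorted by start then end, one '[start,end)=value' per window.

i=0 t=2 v=3: → [2,4),[1,3); WM=2
i=1 t=6 v=4: → [6,8),[5,7); WM=6; [1,3) fires=3 [2,4) fires=3
i=2 t=7 v=5: → [7,9),[6,8); WM=7; [5,7) fires=4
i=3 t=6 v=1: → [6,8),[5,7); WM=7
i=4 t=3 v=6: DROP (t<7-1); WM=7
i=5 t=8 v=3: → [8,10),[7,9); WM=8; [6,8) fires=10
i=6 t=10 v=3: → [10,12),[9,11); WM=10; [7,9) fires=8 [8,10) fires=3
i=7 t=10 v=6: → [10,12),[9,11); WM=10
i=8 t=11 v=3: → [11,13),[10,12); WM=11; [9,11) fires=9
i=9 t=11 v=4: → [11,13),[10,12); WM=11
i=10 t=12 v=5: → [12,14),[11,13); WM=12; [10,12) fires=16

[1,3)=3 [2,4)=3 [5,7)=5 [6,8)=10 [7,9)=8 [8,10)=3 [9,11)=9 [10,12)=16 [11,13)=12 [12,14)=5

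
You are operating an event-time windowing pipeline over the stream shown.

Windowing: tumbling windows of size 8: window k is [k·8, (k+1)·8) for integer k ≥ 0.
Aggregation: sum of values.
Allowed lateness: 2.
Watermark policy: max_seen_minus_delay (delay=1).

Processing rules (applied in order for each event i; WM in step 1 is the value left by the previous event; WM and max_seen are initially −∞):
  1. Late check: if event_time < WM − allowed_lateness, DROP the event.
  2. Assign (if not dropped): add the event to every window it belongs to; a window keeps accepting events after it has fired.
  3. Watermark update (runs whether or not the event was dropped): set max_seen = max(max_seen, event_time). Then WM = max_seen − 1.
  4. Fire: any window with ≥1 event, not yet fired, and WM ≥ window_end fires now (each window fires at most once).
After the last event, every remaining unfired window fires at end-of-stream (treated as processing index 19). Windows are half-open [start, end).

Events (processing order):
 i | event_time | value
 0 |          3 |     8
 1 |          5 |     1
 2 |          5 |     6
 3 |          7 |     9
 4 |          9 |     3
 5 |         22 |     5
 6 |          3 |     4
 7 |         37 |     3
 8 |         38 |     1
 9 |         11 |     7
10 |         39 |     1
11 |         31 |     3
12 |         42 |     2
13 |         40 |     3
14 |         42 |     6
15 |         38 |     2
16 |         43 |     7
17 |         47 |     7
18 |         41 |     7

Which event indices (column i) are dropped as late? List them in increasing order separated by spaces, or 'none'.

i=0 t=3 v=8: → [0,8); WM=2
i=1 t=5 v=1: → [0,8); WM=4
i=2 t=5 v=6: → [0,8); WM=4
i=3 t=7 v=9: → [0,8); WM=6
i=4 t=9 v=3: → [8,16); WM=8; [0,8) fires=24
i=5 t=22 v=5: → [16,24); WM=21; [8,16) fires=3
i=6 t=3 v=4: DROP (t<21-2); WM=21
i=7 t=37 v=3: → [32,40); WM=36; [16,24) fires=5
i=8 t=38 v=1: → [32,40); WM=37
i=9 t=11 v=7: DROP (t<37-2); WM=37
i=10 t=39 v=1: → [32,40); WM=38
i=11 t=31 v=3: DROP (t<38-2); WM=38
i=12 t=42 v=2: → [40,48); WM=41; [32,40) fires=5
i=13 t=40 v=3: → [40,48); WM=41
i=14 t=42 v=6: → [40,48); WM=41
i=15 t=38 v=2: DROP (t<41-2); WM=41
i=16 t=43 v=7: → [40,48); WM=42
i=17 t=47 v=7: → [40,48); WM=46
i=18 t=41 v=7: DROP (t<46-2); WM=46

6 9 11 15 18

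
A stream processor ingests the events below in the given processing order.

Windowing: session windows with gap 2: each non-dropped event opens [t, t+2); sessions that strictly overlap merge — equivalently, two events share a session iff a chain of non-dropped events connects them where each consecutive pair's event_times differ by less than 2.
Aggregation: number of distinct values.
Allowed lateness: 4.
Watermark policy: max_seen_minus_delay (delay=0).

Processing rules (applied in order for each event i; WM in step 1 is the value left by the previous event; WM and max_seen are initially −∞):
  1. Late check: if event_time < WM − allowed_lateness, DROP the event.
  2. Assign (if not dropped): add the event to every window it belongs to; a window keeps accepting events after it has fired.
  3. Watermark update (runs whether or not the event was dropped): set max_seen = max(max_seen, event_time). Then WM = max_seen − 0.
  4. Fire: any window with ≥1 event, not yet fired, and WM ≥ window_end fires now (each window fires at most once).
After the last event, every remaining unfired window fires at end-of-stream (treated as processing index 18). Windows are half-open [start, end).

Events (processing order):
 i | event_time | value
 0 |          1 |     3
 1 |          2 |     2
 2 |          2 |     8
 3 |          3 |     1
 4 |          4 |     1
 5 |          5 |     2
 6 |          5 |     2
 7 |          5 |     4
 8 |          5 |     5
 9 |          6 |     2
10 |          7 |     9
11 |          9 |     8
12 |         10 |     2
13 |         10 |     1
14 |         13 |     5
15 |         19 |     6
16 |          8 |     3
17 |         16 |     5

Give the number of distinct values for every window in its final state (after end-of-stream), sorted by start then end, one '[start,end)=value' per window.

i=0 t=1 v=3: → [1,3); WM=1
i=1 t=2 v=2: → [1,4); WM=2
i=2 t=2 v=8: → [1,4); WM=2
i=3 t=3 v=1: → [1,5); WM=3
i=4 t=4 v=1: → [1,6); WM=4
i=5 t=5 v=2: → [1,7); WM=5
i=6 t=5 v=2: → [1,7); WM=5
i=7 t=5 v=4: → [1,7); WM=5
i=8 t=5 v=5: → [1,7); WM=5
i=9 t=6 v=2: → [1,8); WM=6
i=10 t=7 v=9: → [1,9); WM=7
i=11 t=9 v=8: → [9,11); WM=9
i=12 t=10 v=2: → [9,12); WM=10
i=13 t=10 v=1: → [9,12); WM=10
i=14 t=13 v=5: → [13,15); WM=13
i=15 t=19 v=6: → [19,21); WM=19
i=16 t=8 v=3: DROP (t<19-4); WM=19
i=17 t=16 v=5: → [16,18); WM=19

[1,9)=7 [9,12)=3 [13,15)=1 [16,18)=1 [19,21)=1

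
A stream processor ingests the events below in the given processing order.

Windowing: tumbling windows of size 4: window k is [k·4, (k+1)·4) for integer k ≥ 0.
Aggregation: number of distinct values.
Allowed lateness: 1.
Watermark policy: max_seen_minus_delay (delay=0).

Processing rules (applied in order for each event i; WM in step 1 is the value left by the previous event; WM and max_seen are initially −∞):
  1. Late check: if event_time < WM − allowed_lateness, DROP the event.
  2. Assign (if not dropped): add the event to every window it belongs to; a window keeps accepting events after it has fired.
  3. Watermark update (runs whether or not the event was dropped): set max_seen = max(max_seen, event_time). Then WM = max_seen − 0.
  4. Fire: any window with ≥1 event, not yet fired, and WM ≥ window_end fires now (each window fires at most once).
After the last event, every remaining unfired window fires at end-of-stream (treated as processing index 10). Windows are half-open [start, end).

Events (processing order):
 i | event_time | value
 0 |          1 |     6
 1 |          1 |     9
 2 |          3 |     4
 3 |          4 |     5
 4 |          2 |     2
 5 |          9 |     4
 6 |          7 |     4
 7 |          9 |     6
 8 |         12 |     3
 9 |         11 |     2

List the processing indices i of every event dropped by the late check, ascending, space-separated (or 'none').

i=0 t=1 v=6: → [0,4); WM=1
i=1 t=1 v=9: → [0,4); WM=1
i=2 t=3 v=4: → [0,4); WM=3
i=3 t=4 v=5: → [4,8); WM=4; [0,4) fires=3
i=4 t=2 v=2: DROP (t<4-1); WM=4
i=5 t=9 v=4: → [8,12); WM=9; [4,8) fires=1
i=6 t=7 v=4: DROP (t<9-1); WM=9
i=7 t=9 v=6: → [8,12); WM=9
i=8 t=12 v=3: → [12,16); WM=12; [8,12) fires=2
i=9 t=11 v=2: → [8,12); WM=12

4 6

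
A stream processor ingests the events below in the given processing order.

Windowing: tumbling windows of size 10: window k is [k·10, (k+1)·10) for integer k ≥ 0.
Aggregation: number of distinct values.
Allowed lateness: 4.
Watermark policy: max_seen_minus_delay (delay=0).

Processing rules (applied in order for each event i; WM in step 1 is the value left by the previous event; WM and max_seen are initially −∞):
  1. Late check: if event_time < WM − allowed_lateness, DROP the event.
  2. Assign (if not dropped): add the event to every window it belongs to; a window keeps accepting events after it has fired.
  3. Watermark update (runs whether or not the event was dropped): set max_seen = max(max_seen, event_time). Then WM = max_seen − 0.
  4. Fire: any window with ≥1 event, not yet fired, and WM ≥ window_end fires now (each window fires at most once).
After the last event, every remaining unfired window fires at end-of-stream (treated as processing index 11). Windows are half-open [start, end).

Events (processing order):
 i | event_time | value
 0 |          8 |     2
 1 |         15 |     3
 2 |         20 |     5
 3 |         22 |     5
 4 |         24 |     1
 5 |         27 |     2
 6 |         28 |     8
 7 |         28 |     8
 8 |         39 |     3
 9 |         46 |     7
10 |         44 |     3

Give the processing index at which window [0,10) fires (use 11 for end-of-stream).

1

i=0 t=8 v=2: → [0,10); WM=8
i=1 t=15 v=3: → [10,20); WM=15; [0,10) fires=1
i=2 t=20 v=5: → [20,30); WM=20; [10,20) fires=1
i=3 t=22 v=5: → [20,30); WM=22
i=4 t=24 v=1: → [20,30); WM=24
i=5 t=27 v=2: → [20,30); WM=27
i=6 t=28 v=8: → [20,30); WM=28
i=7 t=28 v=8: → [20,30); WM=28
i=8 t=39 v=3: → [30,40); WM=39; [20,30) fires=4
i=9 t=46 v=7: → [40,50); WM=46; [30,40) fires=1
i=10 t=44 v=3: → [40,50); WM=46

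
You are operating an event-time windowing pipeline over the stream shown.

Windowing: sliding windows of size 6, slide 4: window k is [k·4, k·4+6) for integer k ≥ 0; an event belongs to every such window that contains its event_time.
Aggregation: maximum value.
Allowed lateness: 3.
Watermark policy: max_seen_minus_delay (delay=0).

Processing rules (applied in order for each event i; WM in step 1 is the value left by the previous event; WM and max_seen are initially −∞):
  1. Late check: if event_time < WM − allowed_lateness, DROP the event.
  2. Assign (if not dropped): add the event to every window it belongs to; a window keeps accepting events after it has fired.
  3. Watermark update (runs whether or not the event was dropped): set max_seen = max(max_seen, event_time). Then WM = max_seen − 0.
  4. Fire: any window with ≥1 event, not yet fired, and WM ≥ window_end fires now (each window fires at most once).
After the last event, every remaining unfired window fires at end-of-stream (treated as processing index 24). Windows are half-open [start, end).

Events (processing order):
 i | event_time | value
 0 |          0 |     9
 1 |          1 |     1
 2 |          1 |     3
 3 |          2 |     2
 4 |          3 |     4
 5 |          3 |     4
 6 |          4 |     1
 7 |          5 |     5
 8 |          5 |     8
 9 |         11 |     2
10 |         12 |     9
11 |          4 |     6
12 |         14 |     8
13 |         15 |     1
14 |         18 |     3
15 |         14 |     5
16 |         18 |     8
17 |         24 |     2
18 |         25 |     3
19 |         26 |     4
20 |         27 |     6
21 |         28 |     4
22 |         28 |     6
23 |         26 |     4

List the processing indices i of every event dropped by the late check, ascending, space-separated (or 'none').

i=0 t=0 v=9: → [0,6); WM=0
i=1 t=1 v=1: → [0,6); WM=1
i=2 t=1 v=3: → [0,6); WM=1
i=3 t=2 v=2: → [0,6); WM=2
i=4 t=3 v=4: → [0,6); WM=3
i=5 t=3 v=4: → [0,6); WM=3
i=6 t=4 v=1: → [4,10),[0,6); WM=4
i=7 t=5 v=5: → [4,10),[0,6); WM=5
i=8 t=5 v=8: → [4,10),[0,6); WM=5
i=9 t=11 v=2: → [8,14); WM=11; [0,6) fires=9 [4,10) fires=8
i=10 t=12 v=9: → [12,18),[8,14); WM=12
i=11 t=4 v=6: DROP (t<12-3); WM=12
i=12 t=14 v=8: → [12,18); WM=14; [8,14) fires=9
i=13 t=15 v=1: → [12,18); WM=15
i=14 t=18 v=3: → [16,22); WM=18; [12,18) fires=9
i=15 t=14 v=5: DROP (t<18-3); WM=18
i=16 t=18 v=8: → [16,22); WM=18
i=17 t=24 v=2: → [24,30),[20,26); WM=24; [16,22) fires=8
i=18 t=25 v=3: → [24,30),[20,26); WM=25
i=19 t=26 v=4: → [24,30); WM=26; [20,26) fires=3
i=20 t=27 v=6: → [24,30); WM=27
i=21 t=28 v=4: → [28,34),[24,30); WM=28
i=22 t=28 v=6: → [28,34),[24,30); WM=28
i=23 t=26 v=4: → [24,30); WM=28

11 15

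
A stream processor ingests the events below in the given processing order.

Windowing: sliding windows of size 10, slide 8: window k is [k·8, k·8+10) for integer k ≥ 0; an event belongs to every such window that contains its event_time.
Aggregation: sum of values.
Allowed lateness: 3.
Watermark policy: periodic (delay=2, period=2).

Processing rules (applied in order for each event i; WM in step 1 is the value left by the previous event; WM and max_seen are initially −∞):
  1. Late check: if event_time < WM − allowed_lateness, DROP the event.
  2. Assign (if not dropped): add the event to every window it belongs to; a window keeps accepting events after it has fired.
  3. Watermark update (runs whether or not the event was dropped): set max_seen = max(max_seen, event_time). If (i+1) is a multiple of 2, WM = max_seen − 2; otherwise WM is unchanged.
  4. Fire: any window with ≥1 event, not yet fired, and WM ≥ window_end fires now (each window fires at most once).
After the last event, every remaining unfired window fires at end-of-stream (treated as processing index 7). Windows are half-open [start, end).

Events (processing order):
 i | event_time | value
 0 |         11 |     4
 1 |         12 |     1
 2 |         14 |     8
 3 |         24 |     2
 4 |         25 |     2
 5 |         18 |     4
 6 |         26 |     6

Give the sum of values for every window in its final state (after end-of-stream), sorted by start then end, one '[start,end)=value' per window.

i=0 t=11 v=4: → [8,18); WM=−∞
i=1 t=12 v=1: → [8,18); WM=10
i=2 t=14 v=8: → [8,18); WM=10
i=3 t=24 v=2: → [24,34),[16,26); WM=22; [8,18) fires=13
i=4 t=25 v=2: → [24,34),[16,26); WM=22
i=5 t=18 v=4: DROP (t<22-3); WM=23
i=6 t=26 v=6: → [24,34); WM=23

[8,18)=13 [16,26)=4 [24,34)=10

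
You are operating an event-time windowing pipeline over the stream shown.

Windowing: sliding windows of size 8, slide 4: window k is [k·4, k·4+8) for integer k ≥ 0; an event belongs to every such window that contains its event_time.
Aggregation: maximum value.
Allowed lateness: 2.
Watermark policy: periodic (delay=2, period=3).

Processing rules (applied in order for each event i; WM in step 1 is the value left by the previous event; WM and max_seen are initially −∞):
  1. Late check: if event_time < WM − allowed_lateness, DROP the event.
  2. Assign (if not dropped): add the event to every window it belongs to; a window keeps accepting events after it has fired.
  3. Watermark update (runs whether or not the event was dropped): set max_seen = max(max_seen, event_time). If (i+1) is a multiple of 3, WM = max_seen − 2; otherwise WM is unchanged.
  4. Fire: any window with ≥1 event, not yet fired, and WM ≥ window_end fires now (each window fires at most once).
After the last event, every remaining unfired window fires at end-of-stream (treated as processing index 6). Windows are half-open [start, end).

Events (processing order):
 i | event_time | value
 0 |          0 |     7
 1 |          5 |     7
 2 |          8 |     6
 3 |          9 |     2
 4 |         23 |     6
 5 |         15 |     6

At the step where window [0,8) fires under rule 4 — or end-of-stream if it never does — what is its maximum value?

i=0 t=0 v=7: → [0,8); WM=−∞
i=1 t=5 v=7: → [4,12),[0,8); WM=−∞
i=2 t=8 v=6: → [8,16),[4,12); WM=6
i=3 t=9 v=2: → [8,16),[4,12); WM=6
i=4 t=23 v=6: → [20,28),[16,24); WM=6
i=5 t=15 v=6: → [12,20),[8,16); WM=21; [0,8) fires=7 [4,12) fires=7 [8,16) fires=6 [12,20) fires=6

7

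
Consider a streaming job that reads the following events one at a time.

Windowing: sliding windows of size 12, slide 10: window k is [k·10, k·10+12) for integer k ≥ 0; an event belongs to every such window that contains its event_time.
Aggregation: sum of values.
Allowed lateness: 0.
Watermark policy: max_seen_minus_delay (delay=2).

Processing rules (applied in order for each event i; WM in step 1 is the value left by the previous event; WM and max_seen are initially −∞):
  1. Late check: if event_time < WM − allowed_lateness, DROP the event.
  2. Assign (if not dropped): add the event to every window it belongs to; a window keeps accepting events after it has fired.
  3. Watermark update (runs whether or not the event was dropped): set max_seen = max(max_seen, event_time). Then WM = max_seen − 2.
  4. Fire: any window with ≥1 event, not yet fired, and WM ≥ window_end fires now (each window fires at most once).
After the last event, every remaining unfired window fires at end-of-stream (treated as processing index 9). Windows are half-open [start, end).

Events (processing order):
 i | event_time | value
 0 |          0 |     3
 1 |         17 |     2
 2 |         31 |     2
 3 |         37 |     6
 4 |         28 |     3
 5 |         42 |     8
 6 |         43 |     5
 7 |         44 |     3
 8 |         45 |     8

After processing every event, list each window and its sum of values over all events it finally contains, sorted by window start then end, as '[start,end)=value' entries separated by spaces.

i=0 t=0 v=3: → [0,12); WM=-2
i=1 t=17 v=2: → [10,22); WM=15; [0,12) fires=3
i=2 t=31 v=2: → [30,42),[20,32); WM=29; [10,22) fires=2
i=3 t=37 v=6: → [30,42); WM=35; [20,32) fires=2
i=4 t=28 v=3: DROP (t<35-0); WM=35
i=5 t=42 v=8: → [40,52); WM=40
i=6 t=43 v=5: → [40,52); WM=41
i=7 t=44 v=3: → [40,52); WM=42; [30,42) fires=8
i=8 t=45 v=8: → [40,52); WM=43

[0,12)=3 [10,22)=2 [20,32)=2 [30,42)=8 [40,52)=24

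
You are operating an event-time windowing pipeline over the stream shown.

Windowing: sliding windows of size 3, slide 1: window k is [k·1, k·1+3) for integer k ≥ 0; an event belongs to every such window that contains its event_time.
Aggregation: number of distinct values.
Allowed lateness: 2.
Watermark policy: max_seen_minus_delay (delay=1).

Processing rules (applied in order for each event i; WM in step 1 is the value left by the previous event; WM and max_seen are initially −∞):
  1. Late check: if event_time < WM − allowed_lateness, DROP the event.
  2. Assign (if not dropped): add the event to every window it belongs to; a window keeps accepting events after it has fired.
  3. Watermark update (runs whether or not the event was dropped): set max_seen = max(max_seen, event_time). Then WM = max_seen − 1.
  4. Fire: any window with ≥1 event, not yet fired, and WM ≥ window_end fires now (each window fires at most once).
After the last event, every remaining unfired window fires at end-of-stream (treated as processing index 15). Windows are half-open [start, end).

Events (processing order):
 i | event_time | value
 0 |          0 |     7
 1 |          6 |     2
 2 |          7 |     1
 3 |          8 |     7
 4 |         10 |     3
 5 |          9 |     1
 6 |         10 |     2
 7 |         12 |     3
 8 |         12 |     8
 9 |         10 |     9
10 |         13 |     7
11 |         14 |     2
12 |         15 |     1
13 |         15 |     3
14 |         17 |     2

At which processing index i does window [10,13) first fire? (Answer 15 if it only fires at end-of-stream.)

11

i=0 t=0 v=7: → [0,3); WM=-1
i=1 t=6 v=2: → [6,9),[5,8),[4,7); WM=5; [0,3) fires=1
i=2 t=7 v=1: → [7,10),[6,9),[5,8); WM=6
i=3 t=8 v=7: → [8,11),[7,10),[6,9); WM=7; [4,7) fires=1
i=4 t=10 v=3: → [10,13),[9,12),[8,11); WM=9; [5,8) fires=2 [6,9) fires=3
i=5 t=9 v=1: → [9,12),[8,11),[7,10); WM=9
i=6 t=10 v=2: → [10,13),[9,12),[8,11); WM=9
i=7 t=12 v=3: → [12,15),[11,14),[10,13); WM=11; [7,10) fires=2 [8,11) fires=4
i=8 t=12 v=8: → [12,15),[11,14),[10,13); WM=11
i=9 t=10 v=9: → [10,13),[9,12),[8,11); WM=11
i=10 t=13 v=7: → [13,16),[12,15),[11,14); WM=12; [9,12) fires=4
i=11 t=14 v=2: → [14,17),[13,16),[12,15); WM=13; [10,13) fires=4
i=12 t=15 v=1: → [15,18),[14,17),[13,16); WM=14; [11,14) fires=3
i=13 t=15 v=3: → [15,18),[14,17),[13,16); WM=14
i=14 t=17 v=2: → [17,20),[16,19),[15,18); WM=16; [12,15) fires=4 [13,16) fires=4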